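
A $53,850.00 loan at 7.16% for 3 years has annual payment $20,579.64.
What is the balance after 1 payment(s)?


Formula: Balance = PV*(1+r)^k - PMT*((1+r)^k - 1)/r
Growth: (1 + 0.0716)^1 = 1.0716
Accumulated factor: ((1+r)^k - 1)/r = 1.0
Balance = $53,850.00 * 1.0716 - $20,579.64 * 1.0
Balance = $37,126.02

$37,126.02


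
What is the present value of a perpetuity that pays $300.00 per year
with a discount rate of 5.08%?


Formula: PV = C / r
Substituting: PV = $300.00 / 0.0508
PV = $5,905.51

$5,905.51


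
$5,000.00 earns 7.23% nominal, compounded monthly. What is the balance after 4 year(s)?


Formula: FV = P * (1 + r/m)^(m*t)
Period rate: r/m = 0.0723 / 12 = 0.006025
Total periods: m*t = 12 * 4 = 48
Growth factor: (1 + 0.006025)^48 = 1.334201
FV = $5,000.00 * 1.334201 = $6,671.00

$6,671.00


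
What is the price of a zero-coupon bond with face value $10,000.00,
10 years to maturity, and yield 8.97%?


Formula: Price = FV / (1 + r)^n
Substituting: Price = $10,000.00 / (1 + 0.0897)^10
Discount factor: (1.0897)^10 = 2.360856
Price = $10,000.00 / 2.360856 = $4,235.75

$4,235.75


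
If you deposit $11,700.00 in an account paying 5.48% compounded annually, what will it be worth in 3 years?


Formula: FV = P * (1 + r)^n
Substituting: FV = $11,700.00 * (1 + 0.0548)^3
Growth factor: (1.0548)^3 = 1.173574
FV = $11,700.00 * 1.173574 = $13,730.81

$13,730.81


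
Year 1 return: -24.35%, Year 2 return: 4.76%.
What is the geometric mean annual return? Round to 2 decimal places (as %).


Formula: Geometric mean = ((1+r1)*(1+r2))^(1/2) - 1
Product: (1 + -0.2435) * (1 + 0.0476) = 0.7565 * 1.0476 = 0.792509
Square root: 0.792509^0.5 = 0.89023
Geometric mean = 0.89023 - 1 = -0.10977
As percentage: -10.98%

-10.98%


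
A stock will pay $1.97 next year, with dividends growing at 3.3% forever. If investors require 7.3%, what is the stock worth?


Formula: P = D1 / (r - g)
Spread: r - g = 0.073 - 0.033 = 0.04
Substituting: P = $1.97 / 0.04
P = $49.25

$49.25


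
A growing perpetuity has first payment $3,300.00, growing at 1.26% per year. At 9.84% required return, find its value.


Formula: PV = C / (r - g)
Spread: r - g = 0.0984 - 0.0126 = 0.0858
Substituting: PV = $3,300.00 / 0.0858
PV = $38,461.54

$38,461.54


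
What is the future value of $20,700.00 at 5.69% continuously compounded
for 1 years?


Formula: FV = P * e^(r*t)
Exponent: r*t = 0.0569 * 1 = 0.0569
e^(0.0569) = 1.05855
FV = $20,700.00 * 1.05855 = $21,911.98

$21,911.98


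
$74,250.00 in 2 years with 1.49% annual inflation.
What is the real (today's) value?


Formula: Real value = nominal / (1 + inflation)^years
Price level: (1 + 0.0149)^2 = 1.030022
Real value = $74,250.00 / 1.030022 = $72,085.84

$72,085.84


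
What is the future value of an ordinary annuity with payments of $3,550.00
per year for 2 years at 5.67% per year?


Formula: FV = PMT * ((1+r)^n - 1) / r
Growth factor: (1 + 0.0567)^2 = 1.116615
Numerator: 1.116615 - 1 = 0.116615
FV = $3,550.00 * 0.116615 / 0.0567 = $7,301.29

$7,301.29


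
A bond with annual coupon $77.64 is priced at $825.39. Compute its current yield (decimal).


Formula: Current yield = annual coupon / price
Substituting: CY = $77.64 / $825.39
CY = 0.094065

0.094065


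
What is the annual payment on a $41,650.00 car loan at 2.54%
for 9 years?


Formula: PMT = PV * r / (1 - (1+r)^(-n))
Denominator: 1 - (1 + 0.0254)^(-9) = 0.202078
Numerator: $41,650.00 * 0.0254 = 1057.91
PMT = 1057.91 / 0.202078 = $5,235.14

$5,235.14


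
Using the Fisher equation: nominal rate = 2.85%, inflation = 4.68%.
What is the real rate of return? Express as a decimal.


Formula: (1 + r_real) = (1 + r_nom) / (1 + inflation)
Substituting: (1 + r_real) = 1.0285 / 1.0468
(1 + r_real) = 0.982518
r_real = 0.982518 - 1 = -0.017482

-0.017482


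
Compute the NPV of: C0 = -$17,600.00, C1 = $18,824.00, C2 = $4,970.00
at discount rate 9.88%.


Formula: NPV = C0 + C1/(1+r) + C2/(1+r)^2
Discount C1: $18,824.00 / (1 + 0.0988) = $17,131.42
Discount C2: $4,970.00 / (1 + 0.0988)^2 = $4,116.41
NPV = -$17,600.00 + $17,131.42 + $4,116.41 = $3,647.83

$3,647.83


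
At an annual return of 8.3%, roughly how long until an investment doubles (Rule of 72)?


Formula: Years ≈ 72 / r
Substituting: Years ≈ 72 / 8.3
Years ≈ 8.7

8.7 years


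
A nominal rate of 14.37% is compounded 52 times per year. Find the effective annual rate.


Formula: EAR = (1 + r/m)^m - 1
Period rate: r/m = 0.1437 / 52 = 0.002763
Compounding: (1 + 0.002763)^52 = 1.154309
EAR = 1.154309 - 1 = 0.154309

0.154309


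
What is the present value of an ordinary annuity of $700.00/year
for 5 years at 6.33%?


Formula: PV = PMT * (1 - (1+r)^(-n)) / r
Discount factor: (1 + 0.0633)^(-5) = 0.735734
Bracket: 1 - 0.735734 = 0.264266
PV = $700.00 * 0.264266 / 0.0633 = $2,922.37

$2,922.37


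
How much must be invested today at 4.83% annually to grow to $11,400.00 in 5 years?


Formula: PV = FV / (1 + r)^n
Substituting: PV = $11,400.00 / (1 + 0.0483)^5
Discount factor: (1.0483)^5 = 1.265983
PV = $11,400.00 / 1.265983 = $9,004.86

$9,004.86


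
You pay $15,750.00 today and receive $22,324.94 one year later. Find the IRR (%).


Formula: IRR = C1/C0 - 1
Substituting: IRR = $22,324.94 / $15,750.00 - 1
Ratio: 1.417457 - 1 = 0.417457
IRR = 41.7457%

41.7457%


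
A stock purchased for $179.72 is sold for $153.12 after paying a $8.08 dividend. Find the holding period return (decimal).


Formula: HPR = (P1 - P0 + D) / P0
Gain: $153.12 - $179.72 + $8.08 = -$18.52
HPR = -$18.52 / $179.72 = -0.103

-0.103


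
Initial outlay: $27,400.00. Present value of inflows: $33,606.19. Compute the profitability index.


Formula: PI = PV(cash flows) / initial investment
Substituting: PI = $33,606.19 / $27,400.00
PI = 1.2265

1.2265


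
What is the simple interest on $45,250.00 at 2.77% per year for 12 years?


Formula: I = P * r * t
Substituting: I = $45,250.00 * 0.0277 * 12
Step: I = $45,250.00 * 0.3324
I = $15,041.10

$15,041.10


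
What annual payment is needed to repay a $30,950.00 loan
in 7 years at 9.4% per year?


Formula: PMT = PV * r / (1 - (1+r)^(-n))
Denominator: 1 - (1 + 0.094)^(-7) = 0.466814
Numerator: $30,950.00 * 0.094 = 2909.3
PMT = 2909.3 / 0.466814 = $6,232.25

$6,232.25


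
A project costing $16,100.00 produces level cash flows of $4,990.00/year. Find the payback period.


Formula: Payback = investment / annual cash flow
Substituting: Payback = $16,100.00 / $4,990.00
Payback = 3.2265 years

3.2265 years


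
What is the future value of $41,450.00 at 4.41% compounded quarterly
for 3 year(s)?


Formula: FV = P * (1 + r/m)^(m*t)
Period rate: r/m = 0.0441 / 4 = 0.011025
Total periods: m*t = 4 * 3 = 12
Growth factor: (1 + 0.011025)^12 = 1.140625
FV = $41,450.00 * 1.140625 = $47,278.89

$47,278.89


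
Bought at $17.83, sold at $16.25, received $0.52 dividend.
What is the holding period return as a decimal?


Formula: HPR = (P1 - P0 + D) / P0
Gain: $16.25 - $17.83 + $0.52 = -$1.06
HPR = -$1.06 / $17.83 = -0.0595

-0.0595


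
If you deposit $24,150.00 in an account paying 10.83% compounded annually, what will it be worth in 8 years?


Formula: FV = P * (1 + r)^n
Substituting: FV = $24,150.00 * (1 + 0.1083)^8
Growth factor: (1.1083)^8 = 2.276453
FV = $24,150.00 * 2.276453 = $54,976.34

$54,976.34


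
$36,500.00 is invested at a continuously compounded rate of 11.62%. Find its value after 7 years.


Formula: FV = P * e^(r*t)
Exponent: r*t = 0.1162 * 7 = 0.8134
e^(0.8134) = 2.255564
FV = $36,500.00 * 2.255564 = $82,328.08

$82,328.08


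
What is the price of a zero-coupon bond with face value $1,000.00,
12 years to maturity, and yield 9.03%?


Formula: Price = FV / (1 + r)^n
Substituting: Price = $1,000.00 / (1 + 0.0903)^12
Discount factor: (1.0903)^12 = 2.821968
Price = $1,000.00 / 2.821968 = $354.36

$354.36


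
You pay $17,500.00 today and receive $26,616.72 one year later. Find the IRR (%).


Formula: IRR = C1/C0 - 1
Substituting: IRR = $26,616.72 / $17,500.00 - 1
Ratio: 1.520955 - 1 = 0.520955
IRR = 52.0955%

52.0955%


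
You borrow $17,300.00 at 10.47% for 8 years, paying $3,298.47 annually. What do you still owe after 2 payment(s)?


Formula: Balance = PV*(1+r)^k - PMT*((1+r)^k - 1)/r
Growth: (1 + 0.1047)^2 = 1.220362
Accumulated factor: ((1+r)^k - 1)/r = 2.1047
Balance = $17,300.00 * 1.220362 - $3,298.47 * 2.1047
Balance = $14,169.97

$14,169.97


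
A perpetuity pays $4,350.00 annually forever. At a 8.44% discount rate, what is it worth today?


Formula: PV = C / r
Substituting: PV = $4,350.00 / 0.0844
PV = $51,540.28

$51,540.28


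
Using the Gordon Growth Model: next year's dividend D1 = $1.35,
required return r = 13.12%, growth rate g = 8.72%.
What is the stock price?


Formula: P = D1 / (r - g)
Spread: r - g = 0.1312 - 0.0872 = 0.044
Substituting: P = $1.35 / 0.044
P = $30.68

$30.68


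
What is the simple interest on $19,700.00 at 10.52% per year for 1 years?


Formula: I = P * r * t
Substituting: I = $19,700.00 * 0.1052 * 1
Step: I = $19,700.00 * 0.1052
I = $2,072.44

$2,072.44


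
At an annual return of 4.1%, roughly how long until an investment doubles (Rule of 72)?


Formula: Years ≈ 72 / r
Substituting: Years ≈ 72 / 4.1
Years ≈ 17.6

17.6 years


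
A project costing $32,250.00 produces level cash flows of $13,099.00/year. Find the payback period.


Formula: Payback = investment / annual cash flow
Substituting: Payback = $32,250.00 / $13,099.00
Payback = 2.462 years

2.462 years


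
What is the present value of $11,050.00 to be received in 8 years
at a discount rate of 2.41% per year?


Formula: PV = FV / (1 + r)^n
Substituting: PV = $11,050.00 / (1 + 0.0241)^8
Discount factor: (1.0241)^8 = 1.209871
PV = $11,050.00 / 1.209871 = $9,133.21

$9,133.21


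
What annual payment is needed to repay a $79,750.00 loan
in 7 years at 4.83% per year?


Formula: PMT = PV * r / (1 - (1+r)^(-n))
Denominator: 1 - (1 + 0.0483)^(-7) = 0.281212
Numerator: $79,750.00 * 0.0483 = 3851.925
PMT = 3851.925 / 0.281212 = $13,697.59

$13,697.59


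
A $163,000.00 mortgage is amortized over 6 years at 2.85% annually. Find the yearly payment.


Formula: PMT = PV * r / (1 - (1+r)^(-n))
Denominator: 1 - (1 + 0.0285)^(-6) = 0.15516
Numerator: $163,000.00 * 0.0285 = 4645.5
PMT = 4645.5 / 0.15516 = $29,939.97

$29,939.97


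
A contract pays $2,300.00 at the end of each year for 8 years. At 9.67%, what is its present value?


Formula: PV = PMT * (1 - (1+r)^(-n)) / r
Discount factor: (1 + 0.0967)^(-8) = 0.477856
Bracket: 1 - 0.477856 = 0.522144
PV = $2,300.00 * 0.522144 / 0.0967 = $12,419.14

$12,419.14


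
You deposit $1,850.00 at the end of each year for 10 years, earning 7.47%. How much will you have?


Formula: FV = PMT * ((1+r)^n - 1) / r
Growth factor: (1 + 0.0747)^10 = 2.055287
Numerator: 2.055287 - 1 = 1.055287
FV = $1,850.00 * 1.055287 / 0.0747 = $26,134.95

$26,134.95


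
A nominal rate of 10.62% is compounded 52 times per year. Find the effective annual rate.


Formula: EAR = (1 + r/m)^m - 1
Period rate: r/m = 0.1062 / 52 = 0.002042
Compounding: (1 + 0.002042)^52 = 1.111924
EAR = 1.111924 - 1 = 0.111924

0.111924


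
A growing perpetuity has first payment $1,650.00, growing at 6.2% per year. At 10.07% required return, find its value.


Formula: PV = C / (r - g)
Spread: r - g = 0.1007 - 0.062 = 0.0387
Substituting: PV = $1,650.00 / 0.0387
PV = $42,635.66

$42,635.66


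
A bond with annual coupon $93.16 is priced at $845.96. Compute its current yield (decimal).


Formula: Current yield = annual coupon / price
Substituting: CY = $93.16 / $845.96
CY = 0.110123

0.110123


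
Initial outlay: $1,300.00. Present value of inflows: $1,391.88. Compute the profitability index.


Formula: PI = PV(cash flows) / initial investment
Substituting: PI = $1,391.88 / $1,300.00
PI = 1.0707

1.0707


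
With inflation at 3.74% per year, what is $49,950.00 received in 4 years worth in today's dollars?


Formula: Real value = nominal / (1 + inflation)^years
Price level: (1 + 0.0374)^4 = 1.158204
Real value = $49,950.00 / 1.158204 = $43,127.13

$43,127.13


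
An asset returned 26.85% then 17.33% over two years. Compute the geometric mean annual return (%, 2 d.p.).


Formula: Geometric mean = ((1+r1)*(1+r2))^(1/2) - 1
Product: (1 + 0.2685) * (1 + 0.1733) = 1.2685 * 1.1733 = 1.488331
Square root: 1.488331^0.5 = 1.219972
Geometric mean = 1.219972 - 1 = 0.219972
As percentage: 22.00%

22.00%


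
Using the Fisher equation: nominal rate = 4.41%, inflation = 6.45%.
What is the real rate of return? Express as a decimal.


Formula: (1 + r_real) = (1 + r_nom) / (1 + inflation)
Substituting: (1 + r_real) = 1.0441 / 1.0645
(1 + r_real) = 0.980836
r_real = 0.980836 - 1 = -0.019164

-0.019164


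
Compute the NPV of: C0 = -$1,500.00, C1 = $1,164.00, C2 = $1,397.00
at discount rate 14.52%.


Formula: NPV = C0 + C1/(1+r) + C2/(1+r)^2
Discount C1: $1,164.00 / (1 + 0.1452) = $1,016.42
Discount C2: $1,397.00 / (1 + 0.1452)^2 = $1,065.21
NPV = -$1,500.00 + $1,016.42 + $1,065.21 = $581.62

$581.62


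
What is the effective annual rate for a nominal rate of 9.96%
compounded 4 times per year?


Formula: EAR = (1 + r/m)^m - 1
Period rate: r/m = 0.0996 / 4 = 0.0249
Compounding: (1 + 0.0249)^4 = 1.103382
EAR = 1.103382 - 1 = 0.103382

0.103382


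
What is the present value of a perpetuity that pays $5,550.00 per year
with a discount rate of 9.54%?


Formula: PV = C / r
Substituting: PV = $5,550.00 / 0.0954
PV = $58,176.10

$58,176.10


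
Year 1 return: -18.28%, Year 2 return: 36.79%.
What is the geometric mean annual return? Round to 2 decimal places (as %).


Formula: Geometric mean = ((1+r1)*(1+r2))^(1/2) - 1
Product: (1 + -0.1828) * (1 + 0.3679) = 0.8172 * 1.3679 = 1.117848
Square root: 1.117848^0.5 = 1.057283
Geometric mean = 1.057283 - 1 = 0.057283
As percentage: 5.73%

5.73%


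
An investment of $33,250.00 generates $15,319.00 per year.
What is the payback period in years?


Formula: Payback = investment / annual cash flow
Substituting: Payback = $33,250.00 / $15,319.00
Payback = 2.1705 years

2.1705 years


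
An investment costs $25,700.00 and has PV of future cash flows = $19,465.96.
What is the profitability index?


Formula: PI = PV(cash flows) / initial investment
Substituting: PI = $19,465.96 / $25,700.00
PI = 0.7574

0.7574


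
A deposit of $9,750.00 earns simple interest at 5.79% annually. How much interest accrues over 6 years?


Formula: I = P * r * t
Substituting: I = $9,750.00 * 0.0579 * 6
Step: I = $9,750.00 * 0.3474
I = $3,387.15

$3,387.15


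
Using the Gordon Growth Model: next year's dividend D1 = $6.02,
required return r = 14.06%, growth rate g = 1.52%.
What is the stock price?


Formula: P = D1 / (r - g)
Spread: r - g = 0.1406 - 0.0152 = 0.1254
Substituting: P = $6.02 / 0.1254
P = $48.01

$48.01


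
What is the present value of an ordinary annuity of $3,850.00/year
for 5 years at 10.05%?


Formula: PV = PMT * (1 - (1+r)^(-n)) / r
Discount factor: (1 + 0.1005)^(-5) = 0.619512
Bracket: 1 - 0.619512 = 0.380488
PV = $3,850.00 * 0.380488 / 0.1005 = $14,575.91

$14,575.91


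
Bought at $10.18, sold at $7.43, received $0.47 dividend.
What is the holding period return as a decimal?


Formula: HPR = (P1 - P0 + D) / P0
Gain: $7.43 - $10.18 + $0.47 = -$2.28
HPR = -$2.28 / $10.18 = -0.224

-0.224


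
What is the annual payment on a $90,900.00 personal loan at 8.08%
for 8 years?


Formula: PMT = PV * r / (1 - (1+r)^(-n))
Denominator: 1 - (1 + 0.0808)^(-8) = 0.462922
Numerator: $90,900.00 * 0.0808 = 7344.72
PMT = 7344.72 / 0.462922 = $15,866.00

$15,866.00


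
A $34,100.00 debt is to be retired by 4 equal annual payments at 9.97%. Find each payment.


Formula: PMT = PV * r / (1 - (1+r)^(-n))
Denominator: 1 - (1 + 0.0997)^(-4) = 0.316241
Numerator: $34,100.00 * 0.0997 = 3399.77
PMT = 3399.77 / 0.316241 = $10,750.57

$10,750.57


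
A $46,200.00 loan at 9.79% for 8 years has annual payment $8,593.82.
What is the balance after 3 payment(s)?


Formula: Balance = PV*(1+r)^k - PMT*((1+r)^k - 1)/r
Growth: (1 + 0.0979)^3 = 1.323392
Accumulated factor: ((1+r)^k - 1)/r = 3.303284
Balance = $46,200.00 * 1.323392 - $8,593.82 * 3.303284
Balance = $32,752.86

$32,752.86


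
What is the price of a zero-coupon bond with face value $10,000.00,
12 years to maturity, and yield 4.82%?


Formula: Price = FV / (1 + r)^n
Substituting: Price = $10,000.00 / (1 + 0.0482)^12
Discount factor: (1.0482)^12 = 1.759259
Price = $10,000.00 / 1.759259 = $5,684.21

$5,684.21


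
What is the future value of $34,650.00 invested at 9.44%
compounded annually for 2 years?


Formula: FV = P * (1 + r)^n
Substituting: FV = $34,650.00 * (1 + 0.0944)^2
Growth factor: (1.0944)^2 = 1.197711
FV = $34,650.00 * 1.197711 = $41,500.70

$41,500.70


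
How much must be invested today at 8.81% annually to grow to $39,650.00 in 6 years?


Formula: PV = FV / (1 + r)^n
Substituting: PV = $39,650.00 / (1 + 0.0881)^6
Discount factor: (1.0881)^6 = 1.659636
PV = $39,650.00 / 1.659636 = $23,890.78

$23,890.78


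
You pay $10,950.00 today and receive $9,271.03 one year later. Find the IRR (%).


Formula: IRR = C1/C0 - 1
Substituting: IRR = $9,271.03 / $10,950.00 - 1
Ratio: 0.846669 - 1 = -0.153331
IRR = -15.3331%

-15.3331%


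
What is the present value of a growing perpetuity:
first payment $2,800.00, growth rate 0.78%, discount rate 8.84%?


Formula: PV = C / (r - g)
Spread: r - g = 0.0884 - 0.0078 = 0.0806
Substituting: PV = $2,800.00 / 0.0806
PV = $34,739.45

$34,739.45


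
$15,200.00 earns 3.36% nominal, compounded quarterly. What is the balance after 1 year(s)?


Formula: FV = P * (1 + r/m)^(m*t)
Period rate: r/m = 0.0336 / 4 = 0.0084
Total periods: m*t = 4 * 1 = 4
Growth factor: (1 + 0.0084)^4 = 1.034026
FV = $15,200.00 * 1.034026 = $15,717.19

$15,717.19


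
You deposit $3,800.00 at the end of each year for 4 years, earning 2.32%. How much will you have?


Formula: FV = PMT * ((1+r)^n - 1) / r
Growth factor: (1 + 0.0232)^4 = 1.09608
Numerator: 1.09608 - 1 = 0.09608
FV = $3,800.00 * 0.09608 / 0.0232 = $15,737.19

$15,737.19


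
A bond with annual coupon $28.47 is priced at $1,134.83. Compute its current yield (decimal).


Formula: Current yield = annual coupon / price
Substituting: CY = $28.47 / $1,134.83
CY = 0.025087

0.025087


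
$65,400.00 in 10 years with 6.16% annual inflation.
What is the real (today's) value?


Formula: Real value = nominal / (1 + inflation)^years
Price level: (1 + 0.0616)^10 = 1.818064
Real value = $65,400.00 / 1.818064 = $35,972.34

$35,972.34


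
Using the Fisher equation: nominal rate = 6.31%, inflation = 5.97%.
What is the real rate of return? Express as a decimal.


Formula: (1 + r_real) = (1 + r_nom) / (1 + inflation)
Substituting: (1 + r_real) = 1.0631 / 1.0597
(1 + r_real) = 1.003208
r_real = 1.003208 - 1 = 0.003208

0.003208


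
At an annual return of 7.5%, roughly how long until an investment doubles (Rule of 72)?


Formula: Years ≈ 72 / r
Substituting: Years ≈ 72 / 7.5
Years ≈ 9.6

9.6 years


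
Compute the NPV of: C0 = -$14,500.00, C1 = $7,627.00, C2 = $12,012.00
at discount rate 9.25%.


Formula: NPV = C0 + C1/(1+r) + C2/(1+r)^2
Discount C1: $7,627.00 / (1 + 0.0925) = $6,981.24
Discount C2: $12,012.00 / (1 + 0.0925)^2 = $10,064.04
NPV = -$14,500.00 + $6,981.24 + $10,064.04 = $2,545.28

$2,545.28


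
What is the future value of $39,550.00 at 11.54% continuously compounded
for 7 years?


Formula: FV = P * e^(r*t)
Exponent: r*t = 0.1154 * 7 = 0.8078
e^(0.8078) = 2.242968
FV = $39,550.00 * 2.242968 = $88,709.39

$88,709.39


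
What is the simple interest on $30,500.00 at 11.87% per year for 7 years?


Formula: I = P * r * t
Substituting: I = $30,500.00 * 0.1187 * 7
Step: I = $30,500.00 * 0.8309
I = $25,342.45

$25,342.45


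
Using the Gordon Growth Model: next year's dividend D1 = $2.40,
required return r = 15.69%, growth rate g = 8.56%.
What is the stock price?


Formula: P = D1 / (r - g)
Spread: r - g = 0.1569 - 0.0856 = 0.0713
Substituting: P = $2.40 / 0.0713
P = $33.66

$33.66


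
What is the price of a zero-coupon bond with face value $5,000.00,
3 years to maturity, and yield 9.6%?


Formula: Price = FV / (1 + r)^n
Substituting: Price = $5,000.00 / (1 + 0.096)^3
Discount factor: (1.096)^3 = 1.316533
Price = $5,000.00 / 1.316533 = $3,797.85

$3,797.85


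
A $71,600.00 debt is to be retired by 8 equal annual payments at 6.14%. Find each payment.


Formula: PMT = PV * r / (1 - (1+r)^(-n))
Denominator: 1 - (1 + 0.0614)^(-8) = 0.379178
Numerator: $71,600.00 * 0.0614 = 4396.24
PMT = 4396.24 / 0.379178 = $11,594.14

$11,594.14


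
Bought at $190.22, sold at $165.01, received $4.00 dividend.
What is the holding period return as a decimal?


Formula: HPR = (P1 - P0 + D) / P0
Gain: $165.01 - $190.22 + $4.00 = -$21.21
HPR = -$21.21 / $190.22 = -0.1115

-0.1115


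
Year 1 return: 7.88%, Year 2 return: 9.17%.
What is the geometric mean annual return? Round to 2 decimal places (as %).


Formula: Geometric mean = ((1+r1)*(1+r2))^(1/2) - 1
Product: (1 + 0.0788) * (1 + 0.0917) = 1.0788 * 1.0917 = 1.177726
Square root: 1.177726^0.5 = 1.085231
Geometric mean = 1.085231 - 1 = 0.085231
As percentage: 8.52%

8.52%


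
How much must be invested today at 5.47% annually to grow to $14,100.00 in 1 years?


Formula: PV = FV / (1 + r)^n
Substituting: PV = $14,100.00 / (1 + 0.0547)^1
Discount factor: (1.0547)^1 = 1.0547
PV = $14,100.00 / 1.0547 = $13,368.73

$13,368.73


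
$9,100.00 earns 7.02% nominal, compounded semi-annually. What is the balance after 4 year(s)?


Formula: FV = P * (1 + r/m)^(m*t)
Period rate: r/m = 0.0702 / 2 = 0.0351
Total periods: m*t = 2 * 4 = 8
Growth factor: (1 + 0.0351)^8 = 1.317827
FV = $9,100.00 * 1.317827 = $11,992.23

$11,992.23


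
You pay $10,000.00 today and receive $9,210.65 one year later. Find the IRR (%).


Formula: IRR = C1/C0 - 1
Substituting: IRR = $9,210.65 / $10,000.00 - 1
Ratio: 0.921065 - 1 = -0.078935
IRR = -7.8935%

-7.8935%


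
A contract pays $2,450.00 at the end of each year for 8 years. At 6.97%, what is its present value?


Formula: PV = PMT * (1 - (1+r)^(-n)) / r
Discount factor: (1 + 0.0697)^(-8) = 0.583316
Bracket: 1 - 0.583316 = 0.416684
PV = $2,450.00 * 0.416684 / 0.0697 = $14,646.70

$14,646.70


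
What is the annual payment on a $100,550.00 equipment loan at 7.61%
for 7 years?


Formula: PMT = PV * r / (1 - (1+r)^(-n))
Denominator: 1 - (1 + 0.0761)^(-7) = 0.401545
Numerator: $100,550.00 * 0.0761 = 7651.855
PMT = 7651.855 / 0.401545 = $19,056.04

$19,056.04


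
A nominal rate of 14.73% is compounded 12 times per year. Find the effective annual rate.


Formula: EAR = (1 + r/m)^m - 1
Period rate: r/m = 0.1473 / 12 = 0.012275
Compounding: (1 + 0.012275)^12 = 1.157663
EAR = 1.157663 - 1 = 0.157663

0.157663


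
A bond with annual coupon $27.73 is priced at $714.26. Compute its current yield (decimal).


Formula: Current yield = annual coupon / price
Substituting: CY = $27.73 / $714.26
CY = 0.038823

0.038823


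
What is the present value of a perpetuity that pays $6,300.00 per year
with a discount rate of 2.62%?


Formula: PV = C / r
Substituting: PV = $6,300.00 / 0.0262
PV = $240,458.02

$240,458.02


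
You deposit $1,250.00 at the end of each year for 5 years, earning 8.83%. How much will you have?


Formula: FV = PMT * ((1+r)^n - 1) / r
Growth factor: (1 + 0.0883)^5 = 1.526663
Numerator: 1.526663 - 1 = 0.526663
FV = $1,250.00 * 0.526663 / 0.0883 = $7,455.59

$7,455.59


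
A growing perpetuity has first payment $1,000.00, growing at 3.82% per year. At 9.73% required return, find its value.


Formula: PV = C / (r - g)
Spread: r - g = 0.0973 - 0.0382 = 0.0591
Substituting: PV = $1,000.00 / 0.0591
PV = $16,920.47

$16,920.47


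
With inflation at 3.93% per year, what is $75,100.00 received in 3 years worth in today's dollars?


Formula: Real value = nominal / (1 + inflation)^years
Price level: (1 + 0.0393)^3 = 1.122594
Real value = $75,100.00 / 1.122594 = $66,898.62

$66,898.62


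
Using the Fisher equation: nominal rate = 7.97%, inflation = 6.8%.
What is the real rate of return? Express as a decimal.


Formula: (1 + r_real) = (1 + r_nom) / (1 + inflation)
Substituting: (1 + r_real) = 1.0797 / 1.068
(1 + r_real) = 1.010955
r_real = 1.010955 - 1 = 0.010955

0.010955


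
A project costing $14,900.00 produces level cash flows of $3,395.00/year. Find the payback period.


Formula: Payback = investment / annual cash flow
Substituting: Payback = $14,900.00 / $3,395.00
Payback = 4.3888 years

4.3888 years


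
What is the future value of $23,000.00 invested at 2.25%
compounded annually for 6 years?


Formula: FV = P * (1 + r)^n
Substituting: FV = $23,000.00 * (1 + 0.0225)^6
Growth factor: (1.0225)^6 = 1.142825
FV = $23,000.00 * 1.142825 = $26,284.99

$26,284.99


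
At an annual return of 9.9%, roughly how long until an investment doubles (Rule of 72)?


Formula: Years ≈ 72 / r
Substituting: Years ≈ 72 / 9.9
Years ≈ 7.3

7.3 years


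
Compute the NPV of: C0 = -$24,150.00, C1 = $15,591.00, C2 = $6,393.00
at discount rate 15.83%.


Formula: NPV = C0 + C1/(1+r) + C2/(1+r)^2
Discount C1: $15,591.00 / (1 + 0.1583) = $13,460.24
Discount C2: $6,393.00 / (1 + 0.1583)^2 = $4,765.00
NPV = -$24,150.00 + $13,460.24 + $4,765.00 = -$5,924.76

-$5,924.76


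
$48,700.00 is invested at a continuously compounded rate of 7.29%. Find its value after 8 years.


Formula: FV = P * e^(r*t)
Exponent: r*t = 0.0729 * 8 = 0.5832
e^(0.5832) = 1.791763
FV = $48,700.00 * 1.791763 = $87,258.85

$87,258.85


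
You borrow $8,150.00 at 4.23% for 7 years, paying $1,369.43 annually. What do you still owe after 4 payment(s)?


Formula: Balance = PV*(1+r)^k - PMT*((1+r)^k - 1)/r
Growth: (1 + 0.0423)^4 = 1.180242
Accumulated factor: ((1+r)^k - 1)/r = 4.261033
Balance = $8,150.00 * 1.180242 - $1,369.43 * 4.261033
Balance = $3,783.78

$3,783.78


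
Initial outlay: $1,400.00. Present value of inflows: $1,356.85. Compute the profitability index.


Formula: PI = PV(cash flows) / initial investment
Substituting: PI = $1,356.85 / $1,400.00
PI = 0.9692

0.9692


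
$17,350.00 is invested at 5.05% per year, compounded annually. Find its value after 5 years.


Formula: FV = P * (1 + r)^n
Substituting: FV = $17,350.00 * (1 + 0.0505)^5
Growth factor: (1.0505)^5 = 1.279323
FV = $17,350.00 * 1.279323 = $22,196.26

$22,196.26


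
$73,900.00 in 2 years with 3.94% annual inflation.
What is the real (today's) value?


Formula: Real value = nominal / (1 + inflation)^years
Price level: (1 + 0.0394)^2 = 1.080352
Real value = $73,900.00 / 1.080352 = $68,403.61

$68,403.61


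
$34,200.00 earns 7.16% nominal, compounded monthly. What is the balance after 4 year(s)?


Formula: FV = P * (1 + r/m)^(m*t)
Period rate: r/m = 0.0716 / 12 = 0.005967
Total periods: m*t = 12 * 4 = 48
Growth factor: (1 + 0.005967)^48 = 1.330492
FV = $34,200.00 * 1.330492 = $45,502.83

$45,502.83


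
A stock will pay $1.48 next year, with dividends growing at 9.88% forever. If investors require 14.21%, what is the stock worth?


Formula: P = D1 / (r - g)
Spread: r - g = 0.1421 - 0.0988 = 0.0433
Substituting: P = $1.48 / 0.0433
P = $34.18

$34.18


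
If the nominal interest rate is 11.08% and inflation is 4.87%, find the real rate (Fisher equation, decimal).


Formula: (1 + r_real) = (1 + r_nom) / (1 + inflation)
Substituting: (1 + r_real) = 1.1108 / 1.0487
(1 + r_real) = 1.059216
r_real = 1.059216 - 1 = 0.059216

0.059216


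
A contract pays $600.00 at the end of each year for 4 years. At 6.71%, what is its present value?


Formula: PV = PMT * (1 - (1+r)^(-n)) / r
Discount factor: (1 + 0.0671)^(-4) = 0.771222
Bracket: 1 - 0.771222 = 0.228778
PV = $600.00 * 0.228778 / 0.0671 = $2,045.70

$2,045.70


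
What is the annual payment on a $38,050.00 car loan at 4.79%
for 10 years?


Formula: PMT = PV * r / (1 - (1+r)^(-n))
Denominator: 1 - (1 + 0.0479)^(-10) = 0.373672
Numerator: $38,050.00 * 0.0479 = 1822.595
PMT = 1822.595 / 0.373672 = $4,877.52

$4,877.52


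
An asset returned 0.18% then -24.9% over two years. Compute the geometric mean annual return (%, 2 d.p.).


Formula: Geometric mean = ((1+r1)*(1+r2))^(1/2) - 1
Product: (1 + 0.0018) * (1 + -0.249) = 1.0018 * 0.751 = 0.752352
Square root: 0.752352^0.5 = 0.867382
Geometric mean = 0.867382 - 1 = -0.132618
As percentage: -13.26%

-13.26%


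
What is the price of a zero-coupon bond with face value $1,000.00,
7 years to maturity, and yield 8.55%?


Formula: Price = FV / (1 + r)^n
Substituting: Price = $1,000.00 / (1 + 0.0855)^7
Discount factor: (1.0855)^7 = 1.77586
Price = $1,000.00 / 1.77586 = $563.11

$563.11


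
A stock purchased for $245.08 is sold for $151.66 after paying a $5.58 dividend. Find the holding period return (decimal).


Formula: HPR = (P1 - P0 + D) / P0
Gain: $151.66 - $245.08 + $5.58 = -$87.84
HPR = -$87.84 / $245.08 = -0.3584

-0.3584


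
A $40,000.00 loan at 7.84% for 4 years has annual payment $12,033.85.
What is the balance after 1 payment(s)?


Formula: Balance = PV*(1+r)^k - PMT*((1+r)^k - 1)/r
Growth: (1 + 0.0784)^1 = 1.0784
Accumulated factor: ((1+r)^k - 1)/r = 1.0
Balance = $40,000.00 * 1.0784 - $12,033.85 * 1.0
Balance = $31,102.15

$31,102.15


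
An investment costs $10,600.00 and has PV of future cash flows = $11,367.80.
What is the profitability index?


Formula: PI = PV(cash flows) / initial investment
Substituting: PI = $11,367.80 / $10,600.00
PI = 1.0724

1.0724


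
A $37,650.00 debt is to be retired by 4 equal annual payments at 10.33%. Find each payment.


Formula: PMT = PV * r / (1 - (1+r)^(-n))
Denominator: 1 - (1 + 0.1033)^(-4) = 0.325122
Numerator: $37,650.00 * 0.1033 = 3889.245
PMT = 3889.245 / 0.325122 = $11,962.43

$11,962.43


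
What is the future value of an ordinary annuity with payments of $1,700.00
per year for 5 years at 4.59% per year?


Formula: FV = PMT * ((1+r)^n - 1) / r
Growth factor: (1 + 0.0459)^5 = 1.251558
Numerator: 1.251558 - 1 = 0.251558
FV = $1,700.00 * 0.251558 / 0.0459 = $9,316.95

$9,316.95


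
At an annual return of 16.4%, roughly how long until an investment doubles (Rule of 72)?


Formula: Years ≈ 72 / r
Substituting: Years ≈ 72 / 16.4
Years ≈ 4.4

4.4 years


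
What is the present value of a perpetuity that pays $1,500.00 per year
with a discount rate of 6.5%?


Formula: PV = C / r
Substituting: PV = $1,500.00 / 0.065
PV = $23,076.92

$23,076.92


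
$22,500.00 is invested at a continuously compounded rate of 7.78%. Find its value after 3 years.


Formula: FV = P * e^(r*t)
Exponent: r*t = 0.0778 * 3 = 0.2334
e^(0.2334) = 1.262887
FV = $22,500.00 * 1.262887 = $28,414.95

$28,414.95


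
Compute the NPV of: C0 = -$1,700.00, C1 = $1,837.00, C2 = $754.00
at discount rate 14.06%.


Formula: NPV = C0 + C1/(1+r) + C2/(1+r)^2
Discount C1: $1,837.00 / (1 + 0.1406) = $1,610.56
Discount C2: $754.00 / (1 + 0.1406)^2 = $579.57
NPV = -$1,700.00 + $1,610.56 + $579.57 = $490.12

$490.12


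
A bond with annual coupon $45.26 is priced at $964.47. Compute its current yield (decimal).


Formula: Current yield = annual coupon / price
Substituting: CY = $45.26 / $964.47
CY = 0.046927

0.046927


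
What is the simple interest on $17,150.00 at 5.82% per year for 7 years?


Formula: I = P * r * t
Substituting: I = $17,150.00 * 0.0582 * 7
Step: I = $17,150.00 * 0.4074
I = $6,986.91

$6,986.91


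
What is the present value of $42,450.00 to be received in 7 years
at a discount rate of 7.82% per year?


Formula: PV = FV / (1 + r)^n
Substituting: PV = $42,450.00 / (1 + 0.0782)^7
Discount factor: (1.0782)^7 = 1.693929
PV = $42,450.00 / 1.693929 = $25,060.08

$25,060.08


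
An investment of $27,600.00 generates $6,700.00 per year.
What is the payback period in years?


Formula: Payback = investment / annual cash flow
Substituting: Payback = $27,600.00 / $6,700.00
Payback = 4.1194 years

4.1194 years


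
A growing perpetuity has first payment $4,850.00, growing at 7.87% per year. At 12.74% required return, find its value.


Formula: PV = C / (r - g)
Spread: r - g = 0.1274 - 0.0787 = 0.0487
Substituting: PV = $4,850.00 / 0.0487
PV = $99,589.32

$99,589.32


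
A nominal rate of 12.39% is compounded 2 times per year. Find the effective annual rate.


Formula: EAR = (1 + r/m)^m - 1
Period rate: r/m = 0.1239 / 2 = 0.06195
Compounding: (1 + 0.06195)^2 = 1.127738
EAR = 1.127738 - 1 = 0.127738

0.127738


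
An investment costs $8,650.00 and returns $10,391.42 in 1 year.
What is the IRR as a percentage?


Formula: IRR = C1/C0 - 1
Substituting: IRR = $10,391.42 / $8,650.00 - 1
Ratio: 1.20132 - 1 = 0.20132
IRR = 20.132%

20.132%


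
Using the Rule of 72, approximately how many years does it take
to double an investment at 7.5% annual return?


Formula: Years ≈ 72 / r
Substituting: Years ≈ 72 / 7.5
Years ≈ 9.6

9.6 years


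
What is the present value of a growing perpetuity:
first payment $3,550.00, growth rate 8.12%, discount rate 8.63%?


Formula: PV = C / (r - g)
Spread: r - g = 0.0863 - 0.0812 = 0.0051
Substituting: PV = $3,550.00 / 0.0051
PV = $696,078.43

$696,078.43


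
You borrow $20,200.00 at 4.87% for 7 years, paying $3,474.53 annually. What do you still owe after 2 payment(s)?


Formula: Balance = PV*(1+r)^k - PMT*((1+r)^k - 1)/r
Growth: (1 + 0.0487)^2 = 1.099772
Accumulated factor: ((1+r)^k - 1)/r = 2.0487
Balance = $20,200.00 * 1.099772 - $3,474.53 * 2.0487
Balance = $15,097.12

$15,097.12


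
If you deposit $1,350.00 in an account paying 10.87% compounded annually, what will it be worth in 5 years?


Formula: FV = P * (1 + r)^n
Substituting: FV = $1,350.00 * (1 + 0.1087)^5
Growth factor: (1.1087)^5 = 1.675214
FV = $1,350.00 * 1.675214 = $2,261.54

$2,261.54


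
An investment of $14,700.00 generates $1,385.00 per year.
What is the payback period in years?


Formula: Payback = investment / annual cash flow
Substituting: Payback = $14,700.00 / $1,385.00
Payback = 10.6137 years

10.6137 years


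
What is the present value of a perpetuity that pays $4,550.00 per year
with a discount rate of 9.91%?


Formula: PV = C / r
Substituting: PV = $4,550.00 / 0.0991
PV = $45,913.22

$45,913.22


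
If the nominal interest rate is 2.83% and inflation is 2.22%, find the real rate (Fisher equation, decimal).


Formula: (1 + r_real) = (1 + r_nom) / (1 + inflation)
Substituting: (1 + r_real) = 1.0283 / 1.0222
(1 + r_real) = 1.005968
r_real = 1.005968 - 1 = 0.005968

0.005968


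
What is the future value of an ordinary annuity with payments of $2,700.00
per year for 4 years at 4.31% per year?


Formula: FV = PMT * ((1+r)^n - 1) / r
Growth factor: (1 + 0.0431)^4 = 1.183869
Numerator: 1.183869 - 1 = 0.183869
FV = $2,700.00 * 0.183869 / 0.0431 = $11,518.50

$11,518.50


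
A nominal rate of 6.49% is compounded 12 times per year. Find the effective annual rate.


Formula: EAR = (1 + r/m)^m - 1
Period rate: r/m = 0.0649 / 12 = 0.005408
Compounding: (1 + 0.005408)^12 = 1.066866
EAR = 1.066866 - 1 = 0.066866

0.066866


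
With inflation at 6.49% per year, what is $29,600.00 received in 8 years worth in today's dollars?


Formula: Real value = nominal / (1 + inflation)^years
Price level: (1 + 0.0649)^8 = 1.653753
Real value = $29,600.00 / 1.653753 = $17,898.68

$17,898.68


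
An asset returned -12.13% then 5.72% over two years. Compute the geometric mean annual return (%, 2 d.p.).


Formula: Geometric mean = ((1+r1)*(1+r2))^(1/2) - 1
Product: (1 + -0.1213) * (1 + 0.0572) = 0.8787 * 1.0572 = 0.928962
Square root: 0.928962^0.5 = 0.963827
Geometric mean = 0.963827 - 1 = -0.036173
As percentage: -3.62%

-3.62%


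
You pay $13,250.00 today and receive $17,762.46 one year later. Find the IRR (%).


Formula: IRR = C1/C0 - 1
Substituting: IRR = $17,762.46 / $13,250.00 - 1
Ratio: 1.340563 - 1 = 0.340563
IRR = 34.0563%

34.0563%


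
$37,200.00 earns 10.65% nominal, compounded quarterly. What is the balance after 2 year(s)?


Formula: FV = P * (1 + r/m)^(m*t)
Period rate: r/m = 0.1065 / 4 = 0.026625
Total periods: m*t = 4 * 2 = 8
Growth factor: (1 + 0.026625)^8 = 1.233942
FV = $37,200.00 * 1.233942 = $45,902.64

$45,902.64


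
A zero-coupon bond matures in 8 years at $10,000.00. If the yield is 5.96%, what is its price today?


Formula: Price = FV / (1 + r)^n
Substituting: Price = $10,000.00 / (1 + 0.0596)^8
Discount factor: (1.0596)^8 = 1.589043
Price = $10,000.00 / 1.589043 = $6,293.10

$6,293.10


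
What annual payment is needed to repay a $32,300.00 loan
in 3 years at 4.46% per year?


Formula: PMT = PV * r / (1 - (1+r)^(-n))
Denominator: 1 - (1 + 0.0446)^(-3) = 0.122696
Numerator: $32,300.00 * 0.0446 = 1440.58
PMT = 1440.58 / 0.122696 = $11,741.02

$11,741.02


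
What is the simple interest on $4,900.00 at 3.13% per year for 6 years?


Formula: I = P * r * t
Substituting: I = $4,900.00 * 0.0313 * 6
Step: I = $4,900.00 * 0.1878
I = $920.22

$920.22


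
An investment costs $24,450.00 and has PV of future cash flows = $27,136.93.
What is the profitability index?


Formula: PI = PV(cash flows) / initial investment
Substituting: PI = $27,136.93 / $24,450.00
PI = 1.1099

1.1099


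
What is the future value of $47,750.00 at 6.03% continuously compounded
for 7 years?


Formula: FV = P * e^(r*t)
Exponent: r*t = 0.0603 * 7 = 0.4221
e^(0.4221) = 1.525161
FV = $47,750.00 * 1.525161 = $72,826.44

$72,826.44


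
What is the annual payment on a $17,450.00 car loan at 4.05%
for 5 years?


Formula: PMT = PV * r / (1 - (1+r)^(-n))
Denominator: 1 - (1 + 0.0405)^(-5) = 0.180046
Numerator: $17,450.00 * 0.0405 = 706.725
PMT = 706.725 / 0.180046 = $3,925.25

$3,925.25


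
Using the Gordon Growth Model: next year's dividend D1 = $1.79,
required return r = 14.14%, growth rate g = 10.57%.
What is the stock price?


Formula: P = D1 / (r - g)
Spread: r - g = 0.1414 - 0.1057 = 0.0357
Substituting: P = $1.79 / 0.0357
P = $50.14

$50.14


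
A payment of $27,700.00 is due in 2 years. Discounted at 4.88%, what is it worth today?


Formula: PV = FV / (1 + r)^n
Substituting: PV = $27,700.00 / (1 + 0.0488)^2
Discount factor: (1.0488)^2 = 1.099981
PV = $27,700.00 / 1.099981 = $25,182.24

$25,182.24


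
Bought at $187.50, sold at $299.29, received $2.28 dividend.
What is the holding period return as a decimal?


Formula: HPR = (P1 - P0 + D) / P0
Gain: $299.29 - $187.50 + $2.28 = $114.07
HPR = $114.07 / $187.50 = 0.6084

0.6084


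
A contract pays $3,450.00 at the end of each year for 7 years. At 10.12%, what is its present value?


Formula: PV = PMT * (1 - (1+r)^(-n)) / r
Discount factor: (1 + 0.1012)^(-7) = 0.509257
Bracket: 1 - 0.509257 = 0.490743
PV = $3,450.00 * 0.490743 / 0.1012 = $16,729.89

$16,729.89


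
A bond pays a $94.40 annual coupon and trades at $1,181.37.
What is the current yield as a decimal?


Formula: Current yield = annual coupon / price
Substituting: CY = $94.40 / $1,181.37
CY = 0.079907

0.079907


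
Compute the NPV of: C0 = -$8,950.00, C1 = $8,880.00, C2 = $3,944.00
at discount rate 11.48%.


Formula: NPV = C0 + C1/(1+r) + C2/(1+r)^2
Discount C1: $8,880.00 / (1 + 0.1148) = $7,965.55
Discount C2: $3,944.00 / (1 + 0.1148)^2 = $3,173.53
NPV = -$8,950.00 + $7,965.55 + $3,173.53 = $2,189.09

$2,189.09


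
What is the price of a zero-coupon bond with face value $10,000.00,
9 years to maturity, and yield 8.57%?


Formula: Price = FV / (1 + r)^n
Substituting: Price = $10,000.00 / (1 + 0.0857)^9
Discount factor: (1.0857)^9 = 2.095987
Price = $10,000.00 / 2.095987 = $4,771.02

$4,771.02
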